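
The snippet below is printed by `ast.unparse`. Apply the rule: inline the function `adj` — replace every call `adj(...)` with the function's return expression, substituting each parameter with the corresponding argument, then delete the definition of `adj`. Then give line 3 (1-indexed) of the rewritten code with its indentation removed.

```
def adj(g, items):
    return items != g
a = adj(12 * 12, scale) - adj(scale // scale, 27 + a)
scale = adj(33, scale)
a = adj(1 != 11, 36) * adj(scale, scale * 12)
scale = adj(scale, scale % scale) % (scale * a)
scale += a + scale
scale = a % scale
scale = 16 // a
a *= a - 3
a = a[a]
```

Transformed code:
a = (scale != 12 * 12) - (27 + a != scale // scale)
scale = scale != 33
a = (36 != (1 != 11)) * (scale * 12 != scale)
scale = (scale % scale != scale) % (scale * a)
scale += a + scale
scale = a % scale
scale = 16 // a
a *= a - 3
a = a[a]

a = (36 != (1 != 11)) * (scale * 12 != scale)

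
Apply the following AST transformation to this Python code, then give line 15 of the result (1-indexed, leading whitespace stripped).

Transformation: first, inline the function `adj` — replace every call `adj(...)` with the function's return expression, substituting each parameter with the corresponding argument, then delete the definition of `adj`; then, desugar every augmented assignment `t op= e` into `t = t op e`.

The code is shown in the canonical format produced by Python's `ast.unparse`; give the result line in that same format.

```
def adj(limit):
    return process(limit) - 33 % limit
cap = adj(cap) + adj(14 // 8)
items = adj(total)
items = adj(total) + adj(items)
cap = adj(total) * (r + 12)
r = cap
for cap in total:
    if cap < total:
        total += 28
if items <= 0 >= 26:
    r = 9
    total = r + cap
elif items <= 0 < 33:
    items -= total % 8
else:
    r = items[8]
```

r = items[8]

Transformed code:
cap = process(cap) - 33 % cap + (process(14 // 8) - 33 % (14 // 8))
items = process(total) - 33 % total
items = process(total) - 33 % total + (process(items) - 33 % items)
cap = (process(total) - 33 % total) * (r + 12)
r = cap
for cap in total:
    if cap < total:
        total = total + 28
if items <= 0 >= 26:
    r = 9
    total = r + cap
elif items <= 0 < 33:
    items = items - total % 8
else:
    r = items[8]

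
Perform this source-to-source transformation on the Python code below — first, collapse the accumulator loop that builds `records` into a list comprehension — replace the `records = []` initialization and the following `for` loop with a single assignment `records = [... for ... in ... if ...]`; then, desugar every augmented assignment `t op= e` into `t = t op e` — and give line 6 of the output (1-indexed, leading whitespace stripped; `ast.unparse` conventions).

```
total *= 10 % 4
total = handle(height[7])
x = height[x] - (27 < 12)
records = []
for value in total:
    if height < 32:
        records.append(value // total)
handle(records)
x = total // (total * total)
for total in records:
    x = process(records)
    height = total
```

Transformed code:
total = total * (10 % 4)
total = handle(height[7])
x = height[x] - (27 < 12)
records = [value // total for value in total if height < 32]
handle(records)
x = total // (total * total)
for total in records:
    x = process(records)
    height = total

x = total // (total * total)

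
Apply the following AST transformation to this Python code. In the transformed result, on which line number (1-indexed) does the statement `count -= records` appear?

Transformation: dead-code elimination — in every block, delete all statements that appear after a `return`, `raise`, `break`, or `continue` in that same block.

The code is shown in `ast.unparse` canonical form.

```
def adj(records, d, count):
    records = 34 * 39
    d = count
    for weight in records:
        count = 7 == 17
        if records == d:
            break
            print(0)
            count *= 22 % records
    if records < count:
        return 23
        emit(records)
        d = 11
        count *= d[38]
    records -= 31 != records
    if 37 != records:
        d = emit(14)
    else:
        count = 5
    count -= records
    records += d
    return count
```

15

Transformed code:
def adj(records, d, count):
    records = 34 * 39
    d = count
    for weight in records:
        count = 7 == 17
        if records == d:
            break
    if records < count:
        return 23
    records -= 31 != records
    if 37 != records:
        d = emit(14)
    else:
        count = 5
    count -= records
    records += d
    return count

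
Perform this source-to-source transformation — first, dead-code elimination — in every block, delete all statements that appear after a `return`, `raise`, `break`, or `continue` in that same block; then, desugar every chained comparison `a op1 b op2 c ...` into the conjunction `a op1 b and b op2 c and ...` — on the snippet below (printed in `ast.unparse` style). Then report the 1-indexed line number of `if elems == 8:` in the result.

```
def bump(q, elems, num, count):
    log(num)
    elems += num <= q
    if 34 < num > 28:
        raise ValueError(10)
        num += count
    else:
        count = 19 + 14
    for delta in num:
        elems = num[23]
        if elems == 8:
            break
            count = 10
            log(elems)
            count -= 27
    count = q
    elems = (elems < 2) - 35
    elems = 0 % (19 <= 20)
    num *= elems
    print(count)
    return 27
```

10

Transformed code:
def bump(q, elems, num, count):
    log(num)
    elems += num <= q
    if 34 < num and num > 28:
        raise ValueError(10)
    else:
        count = 19 + 14
    for delta in num:
        elems = num[23]
        if elems == 8:
            break
    count = q
    elems = (elems < 2) - 35
    elems = 0 % (19 <= 20)
    num *= elems
    print(count)
    return 27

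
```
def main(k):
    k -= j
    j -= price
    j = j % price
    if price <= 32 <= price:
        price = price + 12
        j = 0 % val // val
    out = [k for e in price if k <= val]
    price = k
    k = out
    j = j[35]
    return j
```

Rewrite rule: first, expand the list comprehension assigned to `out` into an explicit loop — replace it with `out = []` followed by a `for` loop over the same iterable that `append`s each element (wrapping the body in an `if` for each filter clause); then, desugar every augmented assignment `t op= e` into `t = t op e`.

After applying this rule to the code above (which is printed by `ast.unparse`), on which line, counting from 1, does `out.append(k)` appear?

11

Transformed code:
def main(k):
    k = k - j
    j = j - price
    j = j % price
    if price <= 32 <= price:
        price = price + 12
        j = 0 % val // val
    out = []
    for e in price:
        if k <= val:
            out.append(k)
    price = k
    k = out
    j = j[35]
    return j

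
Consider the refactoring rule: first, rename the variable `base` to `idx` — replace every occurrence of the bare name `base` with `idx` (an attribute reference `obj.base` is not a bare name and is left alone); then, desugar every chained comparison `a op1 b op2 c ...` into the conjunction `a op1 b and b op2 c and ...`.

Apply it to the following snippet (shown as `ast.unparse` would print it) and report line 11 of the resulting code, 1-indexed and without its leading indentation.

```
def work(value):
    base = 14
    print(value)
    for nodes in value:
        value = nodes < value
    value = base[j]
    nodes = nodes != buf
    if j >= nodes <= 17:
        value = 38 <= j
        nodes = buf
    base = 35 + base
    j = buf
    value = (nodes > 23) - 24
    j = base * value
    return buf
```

idx = 35 + idx

Transformed code:
def work(value):
    idx = 14
    print(value)
    for nodes in value:
        value = nodes < value
    value = idx[j]
    nodes = nodes != buf
    if j >= nodes and nodes <= 17:
        value = 38 <= j
        nodes = buf
    idx = 35 + idx
    j = buf
    value = (nodes > 23) - 24
    j = idx * value
    return buf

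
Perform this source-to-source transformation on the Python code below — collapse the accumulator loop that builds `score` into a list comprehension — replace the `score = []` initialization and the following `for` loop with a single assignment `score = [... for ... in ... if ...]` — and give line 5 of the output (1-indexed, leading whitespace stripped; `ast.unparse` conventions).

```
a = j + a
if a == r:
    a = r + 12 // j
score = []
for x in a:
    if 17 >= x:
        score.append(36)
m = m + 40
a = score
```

Transformed code:
a = j + a
if a == r:
    a = r + 12 // j
score = [36 for x in a if 17 >= x]
m = m + 40
a = score

m = m + 40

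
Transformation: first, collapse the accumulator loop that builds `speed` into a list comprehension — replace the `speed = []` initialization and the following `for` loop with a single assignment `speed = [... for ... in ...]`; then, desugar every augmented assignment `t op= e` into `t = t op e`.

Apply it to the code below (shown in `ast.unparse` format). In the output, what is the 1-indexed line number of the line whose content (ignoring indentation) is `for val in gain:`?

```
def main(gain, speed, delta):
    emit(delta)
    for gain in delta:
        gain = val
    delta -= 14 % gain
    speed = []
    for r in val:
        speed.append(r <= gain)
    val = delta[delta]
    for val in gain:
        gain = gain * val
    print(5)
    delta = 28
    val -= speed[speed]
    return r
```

Transformed code:
def main(gain, speed, delta):
    emit(delta)
    for gain in delta:
        gain = val
    delta = delta - 14 % gain
    speed = [r <= gain for r in val]
    val = delta[delta]
    for val in gain:
        gain = gain * val
    print(5)
    delta = 28
    val = val - speed[speed]
    return r

8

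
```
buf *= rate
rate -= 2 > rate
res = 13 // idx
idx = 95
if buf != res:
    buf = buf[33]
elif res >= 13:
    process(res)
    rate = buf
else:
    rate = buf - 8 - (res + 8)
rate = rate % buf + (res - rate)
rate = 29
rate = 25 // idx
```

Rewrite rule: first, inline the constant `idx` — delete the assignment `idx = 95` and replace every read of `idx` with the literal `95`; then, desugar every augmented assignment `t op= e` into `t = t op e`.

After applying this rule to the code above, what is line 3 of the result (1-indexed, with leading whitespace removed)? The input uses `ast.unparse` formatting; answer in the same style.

res = 13 // 95

Transformed code:
buf = buf * rate
rate = rate - (2 > rate)
res = 13 // 95
if buf != res:
    buf = buf[33]
elif res >= 13:
    process(res)
    rate = buf
else:
    rate = buf - 8 - (res + 8)
rate = rate % buf + (res - rate)
rate = 29
rate = 25 // 95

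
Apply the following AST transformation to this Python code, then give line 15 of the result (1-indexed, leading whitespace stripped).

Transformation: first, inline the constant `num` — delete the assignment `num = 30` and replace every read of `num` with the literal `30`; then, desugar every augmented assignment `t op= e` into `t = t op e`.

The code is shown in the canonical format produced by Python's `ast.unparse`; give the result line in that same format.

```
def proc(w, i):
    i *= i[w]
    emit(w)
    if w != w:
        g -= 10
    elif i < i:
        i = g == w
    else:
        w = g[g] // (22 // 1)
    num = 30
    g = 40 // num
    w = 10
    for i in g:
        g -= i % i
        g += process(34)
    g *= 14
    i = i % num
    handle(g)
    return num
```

g = g * 14

Transformed code:
def proc(w, i):
    i = i * i[w]
    emit(w)
    if w != w:
        g = g - 10
    elif i < i:
        i = g == w
    else:
        w = g[g] // (22 // 1)
    g = 40 // 30
    w = 10
    for i in g:
        g = g - i % i
        g = g + process(34)
    g = g * 14
    i = i % 30
    handle(g)
    return 30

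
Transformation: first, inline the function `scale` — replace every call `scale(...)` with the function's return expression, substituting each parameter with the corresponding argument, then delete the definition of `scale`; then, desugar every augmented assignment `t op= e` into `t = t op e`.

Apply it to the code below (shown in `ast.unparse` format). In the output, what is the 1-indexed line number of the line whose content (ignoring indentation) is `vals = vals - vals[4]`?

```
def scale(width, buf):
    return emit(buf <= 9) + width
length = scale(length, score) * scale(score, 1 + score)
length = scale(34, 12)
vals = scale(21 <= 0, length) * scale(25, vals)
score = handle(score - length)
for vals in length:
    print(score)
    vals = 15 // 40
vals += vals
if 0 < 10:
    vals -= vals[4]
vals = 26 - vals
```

Transformed code:
length = (emit(score <= 9) + length) * (emit(1 + score <= 9) + score)
length = emit(12 <= 9) + 34
vals = (emit(length <= 9) + (21 <= 0)) * (emit(vals <= 9) + 25)
score = handle(score - length)
for vals in length:
    print(score)
    vals = 15 // 40
vals = vals + vals
if 0 < 10:
    vals = vals - vals[4]
vals = 26 - vals

10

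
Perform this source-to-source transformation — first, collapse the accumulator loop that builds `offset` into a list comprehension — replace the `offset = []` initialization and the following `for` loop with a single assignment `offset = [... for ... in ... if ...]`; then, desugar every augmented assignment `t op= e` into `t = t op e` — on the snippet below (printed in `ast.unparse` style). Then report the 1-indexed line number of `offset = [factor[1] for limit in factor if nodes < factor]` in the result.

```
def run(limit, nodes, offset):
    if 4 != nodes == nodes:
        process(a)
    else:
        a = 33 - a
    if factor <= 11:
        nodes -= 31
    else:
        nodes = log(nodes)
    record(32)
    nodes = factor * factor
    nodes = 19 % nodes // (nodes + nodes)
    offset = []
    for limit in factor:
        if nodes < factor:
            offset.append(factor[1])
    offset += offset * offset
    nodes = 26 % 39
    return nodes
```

13

Transformed code:
def run(limit, nodes, offset):
    if 4 != nodes == nodes:
        process(a)
    else:
        a = 33 - a
    if factor <= 11:
        nodes = nodes - 31
    else:
        nodes = log(nodes)
    record(32)
    nodes = factor * factor
    nodes = 19 % nodes // (nodes + nodes)
    offset = [factor[1] for limit in factor if nodes < factor]
    offset = offset + offset * offset
    nodes = 26 % 39
    return nodes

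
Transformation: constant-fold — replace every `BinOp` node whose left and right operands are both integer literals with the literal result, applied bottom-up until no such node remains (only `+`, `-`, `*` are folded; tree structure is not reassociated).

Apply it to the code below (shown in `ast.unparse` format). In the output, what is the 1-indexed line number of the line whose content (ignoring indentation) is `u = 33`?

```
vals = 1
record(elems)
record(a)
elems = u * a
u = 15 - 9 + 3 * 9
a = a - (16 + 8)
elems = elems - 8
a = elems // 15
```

5

Transformed code:
vals = 1
record(elems)
record(a)
elems = u * a
u = 33
a = a - 24
elems = elems - 8
a = elems // 15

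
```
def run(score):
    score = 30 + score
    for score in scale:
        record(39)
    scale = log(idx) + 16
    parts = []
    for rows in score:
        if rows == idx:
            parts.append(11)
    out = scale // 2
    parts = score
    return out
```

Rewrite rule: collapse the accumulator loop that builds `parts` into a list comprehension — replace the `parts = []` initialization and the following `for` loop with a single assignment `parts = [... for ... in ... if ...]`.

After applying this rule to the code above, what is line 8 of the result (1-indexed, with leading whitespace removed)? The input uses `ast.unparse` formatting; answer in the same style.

Transformed code:
def run(score):
    score = 30 + score
    for score in scale:
        record(39)
    scale = log(idx) + 16
    parts = [11 for rows in score if rows == idx]
    out = scale // 2
    parts = score
    return out

parts = score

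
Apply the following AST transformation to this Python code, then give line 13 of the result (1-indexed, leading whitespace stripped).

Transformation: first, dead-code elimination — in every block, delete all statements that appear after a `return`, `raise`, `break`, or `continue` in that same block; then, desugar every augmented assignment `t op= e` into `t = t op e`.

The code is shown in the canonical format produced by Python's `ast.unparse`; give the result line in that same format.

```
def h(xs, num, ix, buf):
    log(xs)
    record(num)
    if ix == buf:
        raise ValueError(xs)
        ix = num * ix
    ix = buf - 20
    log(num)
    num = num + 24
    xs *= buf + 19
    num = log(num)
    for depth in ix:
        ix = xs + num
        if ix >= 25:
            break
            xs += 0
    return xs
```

Transformed code:
def h(xs, num, ix, buf):
    log(xs)
    record(num)
    if ix == buf:
        raise ValueError(xs)
    ix = buf - 20
    log(num)
    num = num + 24
    xs = xs * (buf + 19)
    num = log(num)
    for depth in ix:
        ix = xs + num
        if ix >= 25:
            break
    return xs

if ix >= 25:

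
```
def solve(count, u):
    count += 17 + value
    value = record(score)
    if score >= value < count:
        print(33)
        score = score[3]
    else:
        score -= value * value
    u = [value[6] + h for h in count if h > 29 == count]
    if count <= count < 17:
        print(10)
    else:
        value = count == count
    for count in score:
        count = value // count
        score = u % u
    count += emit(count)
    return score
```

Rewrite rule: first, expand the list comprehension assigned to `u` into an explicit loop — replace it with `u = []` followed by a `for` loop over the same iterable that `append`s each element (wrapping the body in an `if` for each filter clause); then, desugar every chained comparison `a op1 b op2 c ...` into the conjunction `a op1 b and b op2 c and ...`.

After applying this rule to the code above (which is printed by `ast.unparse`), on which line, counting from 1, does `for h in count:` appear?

10

Transformed code:
def solve(count, u):
    count += 17 + value
    value = record(score)
    if score >= value and value < count:
        print(33)
        score = score[3]
    else:
        score -= value * value
    u = []
    for h in count:
        if h > 29 and 29 == count:
            u.append(value[6] + h)
    if count <= count and count < 17:
        print(10)
    else:
        value = count == count
    for count in score:
        count = value // count
        score = u % u
    count += emit(count)
    return score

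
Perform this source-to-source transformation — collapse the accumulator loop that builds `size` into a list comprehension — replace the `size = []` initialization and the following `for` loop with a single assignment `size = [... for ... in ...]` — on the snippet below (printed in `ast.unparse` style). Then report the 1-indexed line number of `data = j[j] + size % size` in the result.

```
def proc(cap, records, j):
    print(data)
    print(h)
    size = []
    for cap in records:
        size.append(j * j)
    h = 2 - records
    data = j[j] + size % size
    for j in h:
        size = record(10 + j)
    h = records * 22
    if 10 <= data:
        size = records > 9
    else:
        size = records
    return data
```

Transformed code:
def proc(cap, records, j):
    print(data)
    print(h)
    size = [j * j for cap in records]
    h = 2 - records
    data = j[j] + size % size
    for j in h:
        size = record(10 + j)
    h = records * 22
    if 10 <= data:
        size = records > 9
    else:
        size = records
    return data

6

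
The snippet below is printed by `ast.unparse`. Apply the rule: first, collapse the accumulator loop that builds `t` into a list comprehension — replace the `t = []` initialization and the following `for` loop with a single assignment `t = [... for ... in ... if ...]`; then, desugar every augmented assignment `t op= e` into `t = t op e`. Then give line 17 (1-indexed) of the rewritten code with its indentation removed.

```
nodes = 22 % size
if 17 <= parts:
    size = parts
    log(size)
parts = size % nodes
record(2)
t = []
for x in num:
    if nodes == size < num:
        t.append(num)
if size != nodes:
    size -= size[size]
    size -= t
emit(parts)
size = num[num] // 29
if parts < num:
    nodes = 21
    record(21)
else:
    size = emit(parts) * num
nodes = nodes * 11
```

Transformed code:
nodes = 22 % size
if 17 <= parts:
    size = parts
    log(size)
parts = size % nodes
record(2)
t = [num for x in num if nodes == size < num]
if size != nodes:
    size = size - size[size]
    size = size - t
emit(parts)
size = num[num] // 29
if parts < num:
    nodes = 21
    record(21)
else:
    size = emit(parts) * num
nodes = nodes * 11

size = emit(parts) * num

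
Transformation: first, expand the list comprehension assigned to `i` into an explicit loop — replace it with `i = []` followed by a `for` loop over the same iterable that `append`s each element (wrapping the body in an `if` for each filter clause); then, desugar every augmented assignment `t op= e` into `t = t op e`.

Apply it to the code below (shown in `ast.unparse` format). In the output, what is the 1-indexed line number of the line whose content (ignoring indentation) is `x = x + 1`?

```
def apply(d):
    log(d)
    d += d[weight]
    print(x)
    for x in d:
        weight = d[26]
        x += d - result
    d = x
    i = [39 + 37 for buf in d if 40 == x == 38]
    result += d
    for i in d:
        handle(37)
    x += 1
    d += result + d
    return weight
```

Transformed code:
def apply(d):
    log(d)
    d = d + d[weight]
    print(x)
    for x in d:
        weight = d[26]
        x = x + (d - result)
    d = x
    i = []
    for buf in d:
        if 40 == x == 38:
            i.append(39 + 37)
    result = result + d
    for i in d:
        handle(37)
    x = x + 1
    d = d + (result + d)
    return weight

16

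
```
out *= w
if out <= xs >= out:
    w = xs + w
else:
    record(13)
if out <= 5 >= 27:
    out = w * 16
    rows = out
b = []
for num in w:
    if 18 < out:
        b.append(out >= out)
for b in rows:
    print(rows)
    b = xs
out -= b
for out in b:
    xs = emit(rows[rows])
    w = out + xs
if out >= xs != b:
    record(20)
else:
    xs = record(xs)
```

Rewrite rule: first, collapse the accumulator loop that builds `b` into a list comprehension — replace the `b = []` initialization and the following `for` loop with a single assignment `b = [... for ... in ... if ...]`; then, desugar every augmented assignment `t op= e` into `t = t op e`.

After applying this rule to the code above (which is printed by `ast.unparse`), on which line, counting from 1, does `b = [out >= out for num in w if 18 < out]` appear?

9

Transformed code:
out = out * w
if out <= xs >= out:
    w = xs + w
else:
    record(13)
if out <= 5 >= 27:
    out = w * 16
    rows = out
b = [out >= out for num in w if 18 < out]
for b in rows:
    print(rows)
    b = xs
out = out - b
for out in b:
    xs = emit(rows[rows])
    w = out + xs
if out >= xs != b:
    record(20)
else:
    xs = record(xs)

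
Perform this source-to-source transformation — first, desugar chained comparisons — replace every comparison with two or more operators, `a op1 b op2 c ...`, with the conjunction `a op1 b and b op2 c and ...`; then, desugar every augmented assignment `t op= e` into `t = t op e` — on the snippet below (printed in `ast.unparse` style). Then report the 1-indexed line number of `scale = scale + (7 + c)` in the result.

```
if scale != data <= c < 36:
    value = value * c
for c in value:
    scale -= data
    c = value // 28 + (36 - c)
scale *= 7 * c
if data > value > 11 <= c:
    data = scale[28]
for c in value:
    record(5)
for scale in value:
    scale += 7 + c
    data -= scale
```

12

Transformed code:
if scale != data and data <= c and (c < 36):
    value = value * c
for c in value:
    scale = scale - data
    c = value // 28 + (36 - c)
scale = scale * (7 * c)
if data > value and value > 11 and (11 <= c):
    data = scale[28]
for c in value:
    record(5)
for scale in value:
    scale = scale + (7 + c)
    data = data - scale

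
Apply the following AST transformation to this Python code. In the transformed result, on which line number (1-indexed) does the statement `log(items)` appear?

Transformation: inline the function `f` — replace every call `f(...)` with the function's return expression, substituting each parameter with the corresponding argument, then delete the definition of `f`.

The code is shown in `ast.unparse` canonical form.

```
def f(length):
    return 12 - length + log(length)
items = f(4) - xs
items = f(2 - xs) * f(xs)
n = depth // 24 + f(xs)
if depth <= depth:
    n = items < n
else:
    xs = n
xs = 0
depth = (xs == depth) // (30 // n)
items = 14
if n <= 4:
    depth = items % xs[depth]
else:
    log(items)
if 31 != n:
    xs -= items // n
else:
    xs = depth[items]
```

14

Transformed code:
items = 12 - 4 + log(4) - xs
items = (12 - (2 - xs) + log(2 - xs)) * (12 - xs + log(xs))
n = depth // 24 + (12 - xs + log(xs))
if depth <= depth:
    n = items < n
else:
    xs = n
xs = 0
depth = (xs == depth) // (30 // n)
items = 14
if n <= 4:
    depth = items % xs[depth]
else:
    log(items)
if 31 != n:
    xs -= items // n
else:
    xs = depth[items]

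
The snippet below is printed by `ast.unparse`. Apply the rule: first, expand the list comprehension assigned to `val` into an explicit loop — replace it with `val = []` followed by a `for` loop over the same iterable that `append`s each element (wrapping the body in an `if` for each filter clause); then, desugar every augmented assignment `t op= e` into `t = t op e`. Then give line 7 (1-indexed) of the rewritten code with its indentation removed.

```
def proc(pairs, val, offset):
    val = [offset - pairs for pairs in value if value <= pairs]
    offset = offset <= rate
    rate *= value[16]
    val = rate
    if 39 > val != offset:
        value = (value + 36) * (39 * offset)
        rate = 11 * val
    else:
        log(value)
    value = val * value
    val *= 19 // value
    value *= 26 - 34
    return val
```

Transformed code:
def proc(pairs, val, offset):
    val = []
    for pairs in value:
        if value <= pairs:
            val.append(offset - pairs)
    offset = offset <= rate
    rate = rate * value[16]
    val = rate
    if 39 > val != offset:
        value = (value + 36) * (39 * offset)
        rate = 11 * val
    else:
        log(value)
    value = val * value
    val = val * (19 // value)
    value = value * (26 - 34)
    return val

rate = rate * value[16]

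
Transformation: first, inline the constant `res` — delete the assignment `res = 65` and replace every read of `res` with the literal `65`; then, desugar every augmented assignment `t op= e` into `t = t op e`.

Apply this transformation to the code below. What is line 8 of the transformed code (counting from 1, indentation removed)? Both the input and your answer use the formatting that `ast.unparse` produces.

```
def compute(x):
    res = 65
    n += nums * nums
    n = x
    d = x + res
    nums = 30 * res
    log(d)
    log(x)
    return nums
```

Transformed code:
def compute(x):
    n = n + nums * nums
    n = x
    d = x + 65
    nums = 30 * 65
    log(d)
    log(x)
    return nums

return nums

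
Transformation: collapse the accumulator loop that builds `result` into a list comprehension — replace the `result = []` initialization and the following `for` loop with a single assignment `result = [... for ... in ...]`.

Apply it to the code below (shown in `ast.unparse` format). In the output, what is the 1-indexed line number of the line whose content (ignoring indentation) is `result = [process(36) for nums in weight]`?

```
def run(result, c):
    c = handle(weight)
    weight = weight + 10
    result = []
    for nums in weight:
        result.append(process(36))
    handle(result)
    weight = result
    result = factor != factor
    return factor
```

4

Transformed code:
def run(result, c):
    c = handle(weight)
    weight = weight + 10
    result = [process(36) for nums in weight]
    handle(result)
    weight = result
    result = factor != factor
    return factor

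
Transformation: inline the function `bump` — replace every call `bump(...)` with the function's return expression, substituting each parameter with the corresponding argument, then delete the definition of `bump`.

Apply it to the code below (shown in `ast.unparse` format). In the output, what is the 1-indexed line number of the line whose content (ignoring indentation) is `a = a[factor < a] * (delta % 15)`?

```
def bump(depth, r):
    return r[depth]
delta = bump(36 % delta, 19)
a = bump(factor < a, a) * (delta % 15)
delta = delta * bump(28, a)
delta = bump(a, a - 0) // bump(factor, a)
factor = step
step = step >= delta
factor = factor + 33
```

2

Transformed code:
delta = 19[36 % delta]
a = a[factor < a] * (delta % 15)
delta = delta * a[28]
delta = (a - 0)[a] // a[factor]
factor = step
step = step >= delta
factor = factor + 33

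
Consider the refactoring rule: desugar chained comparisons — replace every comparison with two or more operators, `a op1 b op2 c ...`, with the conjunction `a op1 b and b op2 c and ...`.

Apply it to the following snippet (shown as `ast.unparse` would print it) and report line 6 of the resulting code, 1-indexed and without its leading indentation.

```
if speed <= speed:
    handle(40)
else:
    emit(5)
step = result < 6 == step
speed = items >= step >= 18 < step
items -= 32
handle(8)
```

speed = items >= step and step >= 18 and (18 < step)

Transformed code:
if speed <= speed:
    handle(40)
else:
    emit(5)
step = result < 6 and 6 == step
speed = items >= step and step >= 18 and (18 < step)
items -= 32
handle(8)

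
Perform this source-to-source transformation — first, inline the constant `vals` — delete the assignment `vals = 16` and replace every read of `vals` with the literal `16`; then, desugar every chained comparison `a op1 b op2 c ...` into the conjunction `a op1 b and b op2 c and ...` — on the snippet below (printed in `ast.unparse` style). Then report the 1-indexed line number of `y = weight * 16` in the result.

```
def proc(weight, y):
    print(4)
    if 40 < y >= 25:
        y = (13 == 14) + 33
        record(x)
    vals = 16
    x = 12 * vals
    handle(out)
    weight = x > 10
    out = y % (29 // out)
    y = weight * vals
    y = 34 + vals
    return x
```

Transformed code:
def proc(weight, y):
    print(4)
    if 40 < y and y >= 25:
        y = (13 == 14) + 33
        record(x)
    x = 12 * 16
    handle(out)
    weight = x > 10
    out = y % (29 // out)
    y = weight * 16
    y = 34 + 16
    return x

10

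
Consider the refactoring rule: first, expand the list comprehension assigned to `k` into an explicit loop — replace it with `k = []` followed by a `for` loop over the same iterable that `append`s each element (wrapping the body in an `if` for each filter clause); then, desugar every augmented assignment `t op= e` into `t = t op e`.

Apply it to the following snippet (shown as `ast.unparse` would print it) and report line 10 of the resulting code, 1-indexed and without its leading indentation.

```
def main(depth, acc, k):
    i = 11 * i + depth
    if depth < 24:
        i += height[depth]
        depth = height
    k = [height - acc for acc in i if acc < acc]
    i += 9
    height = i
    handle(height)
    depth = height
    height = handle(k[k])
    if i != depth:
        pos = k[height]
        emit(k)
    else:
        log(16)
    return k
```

i = i + 9

Transformed code:
def main(depth, acc, k):
    i = 11 * i + depth
    if depth < 24:
        i = i + height[depth]
        depth = height
    k = []
    for acc in i:
        if acc < acc:
            k.append(height - acc)
    i = i + 9
    height = i
    handle(height)
    depth = height
    height = handle(k[k])
    if i != depth:
        pos = k[height]
        emit(k)
    else:
        log(16)
    return k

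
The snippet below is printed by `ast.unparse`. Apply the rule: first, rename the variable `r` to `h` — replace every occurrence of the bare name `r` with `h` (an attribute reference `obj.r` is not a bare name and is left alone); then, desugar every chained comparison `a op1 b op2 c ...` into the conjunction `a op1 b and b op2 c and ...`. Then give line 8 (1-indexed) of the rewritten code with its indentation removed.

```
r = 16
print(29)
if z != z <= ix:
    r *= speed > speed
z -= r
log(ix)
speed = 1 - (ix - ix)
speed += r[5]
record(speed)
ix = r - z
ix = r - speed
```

Transformed code:
h = 16
print(29)
if z != z and z <= ix:
    h *= speed > speed
z -= h
log(ix)
speed = 1 - (ix - ix)
speed += h[5]
record(speed)
ix = h - z
ix = h - speed

speed += h[5]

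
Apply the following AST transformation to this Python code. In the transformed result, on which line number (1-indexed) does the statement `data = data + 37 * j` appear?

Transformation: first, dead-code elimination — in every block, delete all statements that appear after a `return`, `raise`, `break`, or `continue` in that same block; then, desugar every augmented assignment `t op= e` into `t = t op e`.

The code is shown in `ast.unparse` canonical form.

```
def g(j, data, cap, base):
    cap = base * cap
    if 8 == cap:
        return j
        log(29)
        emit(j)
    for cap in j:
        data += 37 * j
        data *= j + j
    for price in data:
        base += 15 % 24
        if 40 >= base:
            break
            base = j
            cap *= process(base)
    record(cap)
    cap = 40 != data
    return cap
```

Transformed code:
def g(j, data, cap, base):
    cap = base * cap
    if 8 == cap:
        return j
    for cap in j:
        data = data + 37 * j
        data = data * (j + j)
    for price in data:
        base = base + 15 % 24
        if 40 >= base:
            break
    record(cap)
    cap = 40 != data
    return cap

6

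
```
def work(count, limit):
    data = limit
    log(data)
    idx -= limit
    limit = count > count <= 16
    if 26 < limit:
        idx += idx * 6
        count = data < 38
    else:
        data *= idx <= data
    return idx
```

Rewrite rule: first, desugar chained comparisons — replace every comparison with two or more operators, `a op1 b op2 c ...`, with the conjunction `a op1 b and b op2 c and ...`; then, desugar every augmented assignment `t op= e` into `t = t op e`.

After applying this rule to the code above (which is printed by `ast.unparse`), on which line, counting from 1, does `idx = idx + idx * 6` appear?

Transformed code:
def work(count, limit):
    data = limit
    log(data)
    idx = idx - limit
    limit = count > count and count <= 16
    if 26 < limit:
        idx = idx + idx * 6
        count = data < 38
    else:
        data = data * (idx <= data)
    return idx

7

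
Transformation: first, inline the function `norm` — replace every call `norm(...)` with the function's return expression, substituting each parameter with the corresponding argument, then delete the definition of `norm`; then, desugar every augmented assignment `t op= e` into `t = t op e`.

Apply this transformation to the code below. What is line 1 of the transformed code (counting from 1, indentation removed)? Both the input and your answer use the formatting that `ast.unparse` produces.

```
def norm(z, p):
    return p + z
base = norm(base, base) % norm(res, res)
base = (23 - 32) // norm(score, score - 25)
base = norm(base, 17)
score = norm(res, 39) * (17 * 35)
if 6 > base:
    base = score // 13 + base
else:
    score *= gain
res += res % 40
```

base = (base + base) % (res + res)

Transformed code:
base = (base + base) % (res + res)
base = (23 - 32) // (score - 25 + score)
base = 17 + base
score = (39 + res) * (17 * 35)
if 6 > base:
    base = score // 13 + base
else:
    score = score * gain
res = res + res % 40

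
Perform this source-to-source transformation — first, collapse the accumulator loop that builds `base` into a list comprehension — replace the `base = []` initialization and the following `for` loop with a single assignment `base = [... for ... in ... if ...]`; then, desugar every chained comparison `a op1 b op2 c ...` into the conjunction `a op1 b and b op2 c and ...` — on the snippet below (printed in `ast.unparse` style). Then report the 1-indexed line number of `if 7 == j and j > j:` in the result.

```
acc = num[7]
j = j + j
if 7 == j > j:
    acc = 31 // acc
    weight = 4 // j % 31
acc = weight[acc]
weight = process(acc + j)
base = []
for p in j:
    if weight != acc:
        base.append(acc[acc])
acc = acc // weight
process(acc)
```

Transformed code:
acc = num[7]
j = j + j
if 7 == j and j > j:
    acc = 31 // acc
    weight = 4 // j % 31
acc = weight[acc]
weight = process(acc + j)
base = [acc[acc] for p in j if weight != acc]
acc = acc // weight
process(acc)

3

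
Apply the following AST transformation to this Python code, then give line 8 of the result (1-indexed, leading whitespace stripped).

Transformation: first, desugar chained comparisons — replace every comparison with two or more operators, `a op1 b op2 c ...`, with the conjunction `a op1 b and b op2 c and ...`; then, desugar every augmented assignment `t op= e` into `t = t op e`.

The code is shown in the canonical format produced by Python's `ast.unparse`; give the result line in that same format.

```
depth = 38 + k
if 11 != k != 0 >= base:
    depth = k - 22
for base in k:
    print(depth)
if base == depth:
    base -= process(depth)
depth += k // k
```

Transformed code:
depth = 38 + k
if 11 != k and k != 0 and (0 >= base):
    depth = k - 22
for base in k:
    print(depth)
if base == depth:
    base = base - process(depth)
depth = depth + k // k

depth = depth + k // k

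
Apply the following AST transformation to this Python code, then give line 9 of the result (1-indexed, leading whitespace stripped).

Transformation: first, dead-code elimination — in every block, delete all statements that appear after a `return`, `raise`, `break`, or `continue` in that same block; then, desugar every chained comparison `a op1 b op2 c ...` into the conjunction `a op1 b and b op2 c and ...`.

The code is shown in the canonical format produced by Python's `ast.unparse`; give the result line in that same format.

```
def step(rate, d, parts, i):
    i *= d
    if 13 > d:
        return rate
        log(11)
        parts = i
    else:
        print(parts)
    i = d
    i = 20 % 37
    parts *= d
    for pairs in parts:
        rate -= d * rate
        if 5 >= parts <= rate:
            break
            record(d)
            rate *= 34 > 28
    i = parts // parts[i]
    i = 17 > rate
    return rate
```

Transformed code:
def step(rate, d, parts, i):
    i *= d
    if 13 > d:
        return rate
    else:
        print(parts)
    i = d
    i = 20 % 37
    parts *= d
    for pairs in parts:
        rate -= d * rate
        if 5 >= parts and parts <= rate:
            break
    i = parts // parts[i]
    i = 17 > rate
    return rate

parts *= d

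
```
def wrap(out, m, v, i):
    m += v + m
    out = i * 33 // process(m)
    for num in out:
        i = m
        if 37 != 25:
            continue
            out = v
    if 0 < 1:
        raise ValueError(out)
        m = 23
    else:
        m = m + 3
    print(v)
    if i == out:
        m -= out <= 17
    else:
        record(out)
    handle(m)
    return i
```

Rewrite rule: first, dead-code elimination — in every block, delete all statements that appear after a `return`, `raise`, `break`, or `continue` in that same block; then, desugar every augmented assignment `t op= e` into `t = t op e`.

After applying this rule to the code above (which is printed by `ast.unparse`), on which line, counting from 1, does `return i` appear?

18

Transformed code:
def wrap(out, m, v, i):
    m = m + (v + m)
    out = i * 33 // process(m)
    for num in out:
        i = m
        if 37 != 25:
            continue
    if 0 < 1:
        raise ValueError(out)
    else:
        m = m + 3
    print(v)
    if i == out:
        m = m - (out <= 17)
    else:
        record(out)
    handle(m)
    return i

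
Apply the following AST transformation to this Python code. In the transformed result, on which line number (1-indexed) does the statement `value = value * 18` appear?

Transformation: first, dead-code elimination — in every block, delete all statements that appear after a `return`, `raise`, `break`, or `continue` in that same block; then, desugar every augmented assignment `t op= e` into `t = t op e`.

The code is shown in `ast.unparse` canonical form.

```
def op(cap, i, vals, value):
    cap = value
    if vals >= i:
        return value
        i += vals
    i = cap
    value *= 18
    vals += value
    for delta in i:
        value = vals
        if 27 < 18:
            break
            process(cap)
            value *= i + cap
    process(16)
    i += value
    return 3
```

Transformed code:
def op(cap, i, vals, value):
    cap = value
    if vals >= i:
        return value
    i = cap
    value = value * 18
    vals = vals + value
    for delta in i:
        value = vals
        if 27 < 18:
            break
    process(16)
    i = i + value
    return 3

6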